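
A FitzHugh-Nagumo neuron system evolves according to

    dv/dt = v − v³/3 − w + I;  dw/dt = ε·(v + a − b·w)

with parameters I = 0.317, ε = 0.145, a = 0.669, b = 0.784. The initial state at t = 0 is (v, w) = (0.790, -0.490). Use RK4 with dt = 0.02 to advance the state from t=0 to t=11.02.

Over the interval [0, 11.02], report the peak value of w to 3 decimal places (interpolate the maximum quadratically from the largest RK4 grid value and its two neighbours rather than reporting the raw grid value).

t=0.000: state=(0.790, -0.490)
step 1 (dt=0.02): k1=(1.433, 0.267), k2=(1.435, 0.269), k3=(1.435, 0.269), k4=(1.437, 0.271); state += dt/6·(k1+2k2+2k3+k4)
t=0.020: state=(0.819, -0.485)
t=0.040: state=(0.847, -0.479)
t=0.060: state=(0.876, -0.474)
continuing one RK4 step at a time; state shown every 25 steps (Δt=0.5):
t=0.500: state=(1.458, -0.335)
t=1.000: state=(1.799, -0.152)
t=1.500: state=(1.863, 0.033)
t=2.000: state=(1.830, 0.209)
t=2.500: state=(1.770, 0.371)
t=3.000: state=(1.701, 0.520)
t=3.500: state=(1.628, 0.656)
t=4.000: state=(1.552, 0.779)
t=4.500: state=(1.472, 0.890)
t=5.000: state=(1.388, 0.988)
t=5.500: state=(1.297, 1.075)
t=6.000: state=(1.198, 1.151)
t=6.500: state=(1.086, 1.215)
t=7.000: state=(0.956, 1.267)
t=7.500: state=(0.796, 1.306)
t=8.000: state=(0.585, 1.330)
t=8.500: state=(0.282, 1.335)
t=9.000: state=(-0.192, 1.313)
t=9.500: state=(-0.905, 1.250)
t=10.000: state=(-1.608, 1.137)
t=10.500: state=(-1.912, 0.995)
t=11.000: state=(-1.959, 0.850)
t=11.020: state=(-1.958, 0.845)
largest grid value and its neighbours: w(8.340)=1.33600, w(8.360)=1.33603, w(8.380)=1.33601
parabola through these three points peaks at t≈8.362 with w≈1.33603

max w = 1.336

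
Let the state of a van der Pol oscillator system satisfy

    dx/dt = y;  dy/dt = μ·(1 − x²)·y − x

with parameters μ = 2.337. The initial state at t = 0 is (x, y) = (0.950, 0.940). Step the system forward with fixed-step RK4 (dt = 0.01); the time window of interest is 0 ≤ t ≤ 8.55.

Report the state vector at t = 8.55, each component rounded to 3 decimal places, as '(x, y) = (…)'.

(x, y) = (1.522, -0.429)

t=0.000: state=(0.950, 0.940)
step 1 (dt=0.01): k1=(0.940, -0.736), k2=(0.936, -0.761), k3=(0.936, -0.761), k4=(0.932, -0.786); state += dt/6·(k1+2k2+2k3+k4)
t=0.010: state=(0.959, 0.932)
t=0.020: state=(0.969, 0.924)
t=0.030: state=(0.978, 0.916)
continuing one RK4 step at a time; state shown every 50 steps (Δt=0.5):
t=0.500: state=(1.255, 0.214)
t=1.000: state=(1.205, -0.353)
t=1.500: state=(0.923, -0.802)
t=2.000: state=(0.285, -2.025)
t=2.500: state=(-1.383, -3.618)
t=3.000: state=(-2.005, 0.075)
t=3.500: state=(-1.889, 0.296)
t=4.000: state=(-1.728, 0.347)
t=4.500: state=(-1.538, 0.421)
t=5.000: state=(-1.296, 0.561)
t=5.500: state=(-0.944, 0.910)
t=6.000: state=(-0.238, 2.237)
t=6.500: state=(1.516, 3.330)
t=7.000: state=(2.016, -0.126)
t=7.500: state=(1.893, -0.296)
t=8.000: state=(1.733, -0.346)
t=8.500: state=(1.543, -0.419)
t=8.550: state=(1.522, -0.429)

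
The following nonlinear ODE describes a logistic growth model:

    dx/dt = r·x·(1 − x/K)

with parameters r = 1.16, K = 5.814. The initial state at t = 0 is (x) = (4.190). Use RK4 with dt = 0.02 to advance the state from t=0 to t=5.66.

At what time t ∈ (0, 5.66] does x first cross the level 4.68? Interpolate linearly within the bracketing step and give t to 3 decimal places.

t=0.000: state=(4.190)
step 1 (dt=0.02): k1=(1.358), k2=(1.351), k3=(1.351), k4=(1.344); state += dt/6·(k1+2k2+2k3+k4)
t=0.020: state=(4.217)
t=0.040: state=(4.244)
t=0.060: state=(4.270)
continuing one RK4 step at a time; state shown every 10 steps (Δt=0.2):
t=0.200: state=(4.447)
t=0.400: state=(4.675)
next step: t=0.420: state=(4.696) — x has crossed 4.68
linear interpolation between t=0.400 (4.67475) and t=0.420 (4.69585) → t≈0.405

t = 0.405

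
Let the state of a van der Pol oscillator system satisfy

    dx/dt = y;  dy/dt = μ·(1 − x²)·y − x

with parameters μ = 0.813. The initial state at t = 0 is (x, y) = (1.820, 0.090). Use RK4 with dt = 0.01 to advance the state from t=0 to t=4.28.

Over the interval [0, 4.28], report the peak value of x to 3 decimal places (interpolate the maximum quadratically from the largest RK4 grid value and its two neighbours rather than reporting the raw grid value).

t=0.000: state=(1.820, 0.090)
step 1 (dt=0.01): k1=(0.090, -1.989), k2=(0.080, -1.971), k3=(0.080, -1.971), k4=(0.070, -1.953); state += dt/6·(k1+2k2+2k3+k4)
t=0.010: state=(1.821, 0.070)
t=0.020: state=(1.821, 0.051)
t=0.030: state=(1.822, 0.032)
continuing one RK4 step at a time; state shown every 20 steps (Δt=0.2):
t=0.200: state=(1.803, -0.241)
t=0.400: state=(1.730, -0.470)
t=0.600: state=(1.618, -0.642)
t=0.800: state=(1.475, -0.789)
t=1.000: state=(1.303, -0.937)
t=1.200: state=(1.099, -1.104)
t=1.400: state=(0.859, -1.308)
t=1.600: state=(0.573, -1.563)
t=1.800: state=(0.229, -1.876)
t=2.000: state=(-0.179, -2.210)
t=2.200: state=(-0.648, -2.436)
t=2.400: state=(-1.132, -2.332)
t=2.600: state=(-1.550, -1.786)
t=2.800: state=(-1.831, -1.019)
t=3.000: state=(-1.965, -0.354)
t=3.200: state=(-1.987, 0.096)
t=3.400: state=(-1.938, 0.375)
t=3.600: state=(-1.844, 0.556)
t=3.800: state=(-1.719, 0.692)
t=4.000: state=(-1.568, 0.812)
t=4.200: state=(-1.393, 0.939)
t=4.280: state=(-1.316, 0.995)
largest grid value and its neighbours: x(0.040)=1.82205, x(0.050)=1.82209, x(0.060)=1.82195
parabola through these three points peaks at t≈0.047 with x≈1.82209

max x = 1.822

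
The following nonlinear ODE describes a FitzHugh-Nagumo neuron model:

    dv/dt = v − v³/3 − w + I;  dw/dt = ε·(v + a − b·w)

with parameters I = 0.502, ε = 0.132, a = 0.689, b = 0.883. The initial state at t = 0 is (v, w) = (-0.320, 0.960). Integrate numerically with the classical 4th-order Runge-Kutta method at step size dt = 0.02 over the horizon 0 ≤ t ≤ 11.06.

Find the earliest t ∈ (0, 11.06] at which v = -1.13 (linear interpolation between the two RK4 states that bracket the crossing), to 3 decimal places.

t=0.000: state=(-0.320, 0.960)
step 1 (dt=0.02): k1=(-0.767, -0.063), k2=(-0.773, -0.064), k3=(-0.773, -0.064), k4=(-0.780, -0.065); state += dt/6·(k1+2k2+2k3+k4)
t=0.020: state=(-0.335, 0.959)
t=0.040: state=(-0.351, 0.957)
t=0.060: state=(-0.367, 0.956)
continuing one RK4 step at a time; state shown every 25 steps (Δt=0.5):
t=0.500: state=(-0.777, 0.915)
t=0.820: state=(-1.112, 0.871)
next step: t=0.840: state=(-1.132, 0.868) — v has crossed -1.13
linear interpolation between t=0.820 (-1.11196) and t=0.840 (-1.13233) → t≈0.838

t = 0.838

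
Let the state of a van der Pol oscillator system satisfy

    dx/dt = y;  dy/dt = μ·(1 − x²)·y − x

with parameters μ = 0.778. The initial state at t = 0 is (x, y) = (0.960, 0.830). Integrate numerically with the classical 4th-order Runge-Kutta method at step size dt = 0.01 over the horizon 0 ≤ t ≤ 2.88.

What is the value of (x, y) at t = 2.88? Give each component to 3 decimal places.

(x, y) = (-1.348, -1.664)

t=0.000: state=(0.960, 0.830)
step 1 (dt=0.01): k1=(0.830, -0.909), k2=(0.825, -0.919), k3=(0.825, -0.919), k4=(0.821, -0.928); state += dt/6·(k1+2k2+2k3+k4)
t=0.010: state=(0.968, 0.821)
t=0.020: state=(0.976, 0.811)
t=0.030: state=(0.984, 0.802)
continuing one RK4 step at a time; state shown every 10 steps (Δt=0.1):
t=0.100: state=(1.038, 0.730)
t=0.200: state=(1.106, 0.615)
t=0.300: state=(1.161, 0.489)
t=0.400: state=(1.203, 0.358)
t=0.500: state=(1.232, 0.225)
t=0.600: state=(1.248, 0.094)
t=0.700: state=(1.251, -0.032)
t=0.800: state=(1.242, -0.153)
t=0.900: state=(1.221, -0.268)
t=1.000: state=(1.189, -0.377)
t=1.100: state=(1.146, -0.482)
t=1.200: state=(1.092, -0.583)
t=1.300: state=(1.029, -0.683)
t=1.400: state=(0.956, -0.783)
t=1.500: state=(0.872, -0.885)
t=1.600: state=(0.779, -0.991)
t=1.700: state=(0.674, -1.102)
t=1.800: state=(0.558, -1.220)
t=1.900: state=(0.430, -1.345)
t=2.000: state=(0.289, -1.476)
t=2.100: state=(0.134, -1.612)
t=2.200: state=(-0.034, -1.747)
t=2.300: state=(-0.215, -1.873)
t=2.400: state=(-0.407, -1.977)
t=2.500: state=(-0.609, -2.042)
t=2.600: state=(-0.814, -2.049)
t=2.700: state=(-1.016, -1.983)
t=2.800: state=(-1.208, -1.836)
t=2.880: state=(-1.348, -1.664)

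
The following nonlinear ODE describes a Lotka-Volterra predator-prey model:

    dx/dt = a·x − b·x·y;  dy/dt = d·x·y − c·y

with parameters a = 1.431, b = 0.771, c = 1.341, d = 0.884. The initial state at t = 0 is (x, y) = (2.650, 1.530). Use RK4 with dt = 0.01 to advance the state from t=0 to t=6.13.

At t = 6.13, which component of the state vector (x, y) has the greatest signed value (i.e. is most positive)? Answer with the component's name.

t=0.000: state=(2.650, 1.530)
step 1 (dt=0.01): k1=(0.666, 1.532), k2=(0.651, 1.545), k3=(0.651, 1.545), k4=(0.636, 1.557); state += dt/6·(k1+2k2+2k3+k4)
t=0.010: state=(2.657, 1.545)
t=0.020: state=(2.663, 1.561)
t=0.030: state=(2.669, 1.577)
continuing one RK4 step at a time; state shown every 20 steps (Δt=0.2):
t=0.200: state=(2.715, 1.884)
t=0.400: state=(2.617, 2.314)
t=0.600: state=(2.356, 2.753)
t=0.800: state=(1.994, 3.095)
t=1.000: state=(1.623, 3.257)
t=1.200: state=(1.308, 3.224)
t=1.400: state=(1.073, 3.039)
t=1.600: state=(0.912, 2.767)
t=1.800: state=(0.811, 2.463)
t=2.000: state=(0.756, 2.162)
t=2.200: state=(0.737, 1.886)
t=2.400: state=(0.748, 1.644)
t=2.600: state=(0.785, 1.439)
t=2.800: state=(0.849, 1.271)
t=3.000: state=(0.939, 1.138)
t=3.200: state=(1.058, 1.038)
t=3.400: state=(1.207, 0.969)
t=3.600: state=(1.388, 0.932)
t=3.800: state=(1.602, 0.928)
t=4.000: state=(1.844, 0.962)
t=4.200: state=(2.105, 1.043)
t=4.400: state=(2.363, 1.184)
t=4.600: state=(2.580, 1.403)
t=4.800: state=(2.704, 1.715)
t=5.000: state=(2.682, 2.116)
t=5.200: state=(2.489, 2.563)
t=5.400: state=(2.162, 2.961)
t=5.600: state=(1.784, 3.210)
t=5.800: state=(1.439, 3.261)
t=6.000: state=(1.167, 3.136)
t=6.130: state=(1.034, 2.989)
compare at T: x=1.034, y=2.989

largest component: y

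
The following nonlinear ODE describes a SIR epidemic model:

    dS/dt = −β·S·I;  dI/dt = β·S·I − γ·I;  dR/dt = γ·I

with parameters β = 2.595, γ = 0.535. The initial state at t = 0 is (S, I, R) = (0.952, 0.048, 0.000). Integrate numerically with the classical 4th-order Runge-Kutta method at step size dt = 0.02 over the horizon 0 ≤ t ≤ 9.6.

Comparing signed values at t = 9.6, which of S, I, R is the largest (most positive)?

t=0.000: state=(0.952, 0.048, 0.000)
step 1 (dt=0.02): k1=(-0.119, 0.093, 0.026), k2=(-0.121, 0.095, 0.026), k3=(-0.121, 0.095, 0.026), k4=(-0.123, 0.096, 0.027); state += dt/6·(k1+2k2+2k3+k4)
t=0.020: state=(0.950, 0.050, 0.001)
t=0.040: state=(0.947, 0.052, 0.001)
t=0.060: state=(0.944, 0.054, 0.002)
continuing one RK4 step at a time; state shown every 25 steps (Δt=0.5):
t=0.500: state=(0.859, 0.120, 0.021)
t=1.000: state=(0.679, 0.251, 0.070)
t=1.500: state=(0.444, 0.399, 0.157)
t=2.000: state=(0.249, 0.474, 0.276)
t=2.500: state=(0.135, 0.462, 0.403)
t=3.000: state=(0.077, 0.404, 0.519)
t=3.500: state=(0.047, 0.334, 0.618)
t=4.000: state=(0.032, 0.269, 0.699)
t=4.500: state=(0.024, 0.213, 0.763)
t=5.000: state=(0.018, 0.168, 0.814)
t=5.500: state=(0.015, 0.131, 0.854)
t=6.000: state=(0.013, 0.102, 0.885)
t=6.500: state=(0.012, 0.080, 0.909)
t=7.000: state=(0.011, 0.062, 0.928)
t=7.500: state=(0.010, 0.048, 0.942)
t=8.000: state=(0.009, 0.037, 0.954)
t=8.500: state=(0.009, 0.029, 0.962)
t=9.000: state=(0.009, 0.022, 0.969)
t=9.500: state=(0.008, 0.017, 0.974)
t=9.600: state=(0.008, 0.016, 0.975)
compare at T: S=0.008, I=0.016, R=0.975

largest component: R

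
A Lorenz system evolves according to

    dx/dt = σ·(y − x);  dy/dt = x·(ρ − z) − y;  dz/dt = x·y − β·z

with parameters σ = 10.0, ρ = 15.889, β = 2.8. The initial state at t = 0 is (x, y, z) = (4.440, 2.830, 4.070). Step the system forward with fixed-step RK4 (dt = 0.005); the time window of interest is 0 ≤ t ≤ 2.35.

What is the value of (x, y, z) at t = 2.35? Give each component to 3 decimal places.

t=0.000: state=(4.440, 2.830, 4.070)
step 1 (dt=0.005): k1=(-16.100, 49.646, 1.169), k2=(-14.456, 49.034, 1.593), k3=(-14.513, 49.079, 1.596), k4=(-12.920, 48.508, 2.013); state += dt/6·(k1+2k2+2k3+k4)
t=0.005: state=(4.368, 3.075, 4.078)
t=0.010: state=(4.310, 3.315, 4.090)
t=0.015: state=(4.268, 3.551, 4.106)
continuing one RK4 step at a time; state shown every 20 steps (Δt=0.1):
t=0.100: state=(5.113, 7.421, 5.147)
t=0.200: state=(8.352, 12.148, 9.806)
t=0.300: state=(11.271, 12.313, 18.850)
t=0.400: state=(9.446, 5.275, 22.629)
t=0.500: state=(5.013, 1.161, 18.883)
t=0.600: state=(2.328, 0.727, 14.513)
t=0.700: state=(1.465, 1.175, 11.110)
t=0.800: state=(1.533, 1.907, 8.590)
t=0.900: state=(2.192, 3.160, 6.898)
t=1.000: state=(3.560, 5.390, 6.280)
t=1.100: state=(5.953, 8.908, 7.744)
t=1.200: state=(9.129, 12.092, 13.090)
t=1.300: state=(10.563, 9.894, 20.127)
t=1.400: state=(7.968, 4.182, 20.941)
t=1.500: state=(4.495, 1.763, 17.264)
t=1.600: state=(2.695, 1.732, 13.537)
t=1.700: state=(2.326, 2.453, 10.664)
t=1.800: state=(2.843, 3.738, 8.743)
t=1.900: state=(4.145, 5.880, 8.067)
t=2.000: state=(6.327, 8.903, 9.520)
t=2.100: state=(8.899, 11.080, 14.135)
t=2.200: state=(9.752, 8.961, 19.364)
t=2.300: state=(7.600, 4.624, 19.783)
t=2.350: state=(6.122, 3.300, 18.445)

(x, y, z) = (6.122, 3.300, 18.445)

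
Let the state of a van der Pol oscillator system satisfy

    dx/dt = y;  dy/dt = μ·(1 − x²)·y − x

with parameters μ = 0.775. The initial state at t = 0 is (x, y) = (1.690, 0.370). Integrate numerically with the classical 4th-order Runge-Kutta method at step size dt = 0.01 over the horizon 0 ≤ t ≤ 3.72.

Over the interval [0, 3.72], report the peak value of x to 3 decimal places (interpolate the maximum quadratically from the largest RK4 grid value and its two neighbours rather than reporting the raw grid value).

max x = 1.723

t=0.000: state=(1.690, 0.370)
step 1 (dt=0.01): k1=(0.370, -2.222), k2=(0.359, -2.210), k3=(0.359, -2.210), k4=(0.348, -2.197); state += dt/6·(k1+2k2+2k3+k4)
t=0.010: state=(1.694, 0.348)
t=0.020: state=(1.697, 0.326)
t=0.030: state=(1.700, 0.304)
continuing one RK4 step at a time; state shown every 20 steps (Δt=0.2):
t=0.200: state=(1.723, -0.022)
t=0.400: state=(1.688, -0.312)
t=0.600: state=(1.603, -0.529)
t=0.800: state=(1.479, -0.706)
t=1.000: state=(1.322, -0.869)
t=1.200: state=(1.131, -1.040)
t=1.400: state=(0.904, -1.237)
t=1.600: state=(0.633, -1.476)
t=1.800: state=(0.310, -1.764)
t=2.000: state=(-0.074, -2.079)
t=2.200: state=(-0.517, -2.328)
t=2.400: state=(-0.989, -2.329)
t=2.600: state=(-1.421, -1.930)
t=2.800: state=(-1.741, -1.238)
t=3.000: state=(-1.917, -0.549)
t=3.200: state=(-1.973, -0.039)
t=3.400: state=(-1.945, 0.293)
t=3.600: state=(-1.863, 0.508)
t=3.720: state=(-1.796, 0.606)
largest grid value and its neighbours: x(0.180)=1.72314, x(0.190)=1.72318, x(0.200)=1.72305
parabola through these three points peaks at t≈0.187 with x≈1.72319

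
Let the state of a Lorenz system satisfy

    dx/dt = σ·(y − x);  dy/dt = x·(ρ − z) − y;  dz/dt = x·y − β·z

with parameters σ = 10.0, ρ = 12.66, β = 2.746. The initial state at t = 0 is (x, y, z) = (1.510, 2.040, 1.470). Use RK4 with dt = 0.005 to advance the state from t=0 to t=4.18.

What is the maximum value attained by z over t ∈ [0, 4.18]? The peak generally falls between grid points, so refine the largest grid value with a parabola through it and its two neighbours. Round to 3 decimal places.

max z = 18.584

t=0.000: state=(1.510, 2.040, 1.470)
step 1 (dt=0.005): k1=(5.300, 14.857, -0.956), k2=(5.539, 14.972, -0.866), k3=(5.536, 14.978, -0.865), k4=(5.772, 15.098, -0.773); state += dt/6·(k1+2k2+2k3+k4)
t=0.005: state=(1.538, 2.115, 1.466)
t=0.010: state=(1.568, 2.191, 1.462)
t=0.015: state=(1.600, 2.269, 1.460)
continuing one RK4 step at a time; state shown every 40 steps (Δt=0.2):
t=0.200: state=(4.409, 6.889, 2.872)
t=0.400: state=(10.017, 11.347, 14.192)
t=0.600: state=(5.484, 1.902, 16.518)
t=0.800: state=(1.587, 1.011, 10.022)
t=1.000: state=(1.639, 2.107, 6.129)
t=1.200: state=(3.517, 5.036, 4.943)
t=1.400: state=(7.650, 9.758, 9.860)
t=1.600: state=(7.710, 5.465, 16.549)
t=1.800: state=(3.477, 2.280, 12.208)
t=2.000: state=(2.872, 3.264, 8.225)
t=2.200: state=(4.705, 6.114, 7.476)
t=2.400: state=(7.600, 8.497, 12.037)
t=2.600: state=(6.509, 4.904, 14.793)
t=2.800: state=(3.992, 3.398, 11.435)
t=3.000: state=(4.088, 4.681, 8.947)
t=3.200: state=(5.953, 7.043, 9.841)
t=3.400: state=(7.110, 6.864, 13.375)
t=3.600: state=(5.448, 4.482, 13.085)
t=3.800: state=(4.406, 4.383, 10.636)
t=4.000: state=(5.160, 5.842, 9.852)
t=4.180: state=(6.393, 6.894, 11.457)
largest grid value and its neighbours: z(0.500)=18.56419, z(0.505)=18.58174, z(0.510)=18.58139
parabola through these three points peaks at t≈0.507 with z≈18.58380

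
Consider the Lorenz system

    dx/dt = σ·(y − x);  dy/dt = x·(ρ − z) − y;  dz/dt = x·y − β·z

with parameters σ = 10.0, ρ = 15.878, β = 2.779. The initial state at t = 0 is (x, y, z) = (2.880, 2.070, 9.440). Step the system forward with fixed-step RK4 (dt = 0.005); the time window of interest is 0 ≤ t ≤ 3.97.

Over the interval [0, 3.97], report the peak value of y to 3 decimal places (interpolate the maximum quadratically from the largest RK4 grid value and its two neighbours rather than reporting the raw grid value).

t=0.000: state=(2.880, 2.070, 9.440)
step 1 (dt=0.005): k1=(-8.100, 16.471, -20.272), k2=(-7.486, 16.445, -20.055), k3=(-7.502, 16.453, -20.054), k4=(-6.902, 16.433, -19.837); state += dt/6·(k1+2k2+2k3+k4)
t=0.005: state=(2.843, 2.152, 9.340)
t=0.010: state=(2.811, 2.234, 9.242)
t=0.015: state=(2.785, 2.316, 9.146)
continuing one RK4 step at a time; state shown every 40 steps (Δt=0.2):
t=0.200: state=(4.382, 6.312, 7.588)
t=0.400: state=(9.436, 11.400, 15.210)
t=0.600: state=(7.004, 3.761, 19.612)
t=0.800: state=(3.023, 2.470, 12.961)
t=1.000: state=(3.808, 5.028, 9.233)
t=1.200: state=(7.661, 9.909, 12.311)
t=1.400: state=(8.514, 6.545, 19.497)
t=1.600: state=(4.287, 3.065, 15.033)
t=1.800: state=(4.017, 4.788, 10.827)
t=2.000: state=(6.881, 8.721, 12.055)
t=2.200: state=(8.509, 7.582, 18.239)
t=2.400: state=(5.205, 3.852, 15.891)
t=2.600: state=(4.436, 4.924, 11.978)
t=2.800: state=(6.613, 8.067, 12.487)
t=3.000: state=(8.149, 7.679, 17.280)
t=3.200: state=(5.715, 4.520, 16.058)
t=3.400: state=(4.857, 5.184, 12.749)
t=3.600: state=(6.548, 7.685, 13.020)
t=3.800: state=(7.782, 7.487, 16.665)
t=3.970: state=(6.279, 5.209, 16.346)
largest grid value and its neighbours: y(0.385)=11.41066, y(0.390)=11.42153, y(0.395)=11.41812
parabola through these three points peaks at t≈0.391 with y≈11.42201

max y = 11.422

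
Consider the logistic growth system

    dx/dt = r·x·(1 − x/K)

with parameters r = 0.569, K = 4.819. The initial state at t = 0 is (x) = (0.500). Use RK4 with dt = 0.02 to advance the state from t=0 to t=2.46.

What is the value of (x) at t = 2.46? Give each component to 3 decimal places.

t=0.000: state=(0.500)
step 1 (dt=0.02): k1=(0.255), k2=(0.256), k3=(0.256), k4=(0.257); state += dt/6·(k1+2k2+2k3+k4)
t=0.020: state=(0.505)
t=0.040: state=(0.510)
t=0.060: state=(0.516)
continuing one RK4 step at a time; state shown every 5 steps (Δt=0.1):
t=0.100: state=(0.526)
t=0.200: state=(0.553)
t=0.300: state=(0.582)
t=0.400: state=(0.612)
t=0.500: state=(0.643)
t=0.600: state=(0.675)
t=0.700: state=(0.709)
t=0.800: state=(0.744)
t=0.900: state=(0.780)
t=1.000: state=(0.818)
t=1.100: state=(0.858)
t=1.200: state=(0.898)
t=1.300: state=(0.941)
t=1.400: state=(0.985)
t=1.500: state=(1.030)
t=1.600: state=(1.077)
t=1.700: state=(1.125)
t=1.800: state=(1.175)
t=1.900: state=(1.226)
t=2.000: state=(1.279)
t=2.100: state=(1.333)
t=2.200: state=(1.389)
t=2.300: state=(1.446)
t=2.400: state=(1.504)
t=2.460: state=(1.539)

(x) = (1.539)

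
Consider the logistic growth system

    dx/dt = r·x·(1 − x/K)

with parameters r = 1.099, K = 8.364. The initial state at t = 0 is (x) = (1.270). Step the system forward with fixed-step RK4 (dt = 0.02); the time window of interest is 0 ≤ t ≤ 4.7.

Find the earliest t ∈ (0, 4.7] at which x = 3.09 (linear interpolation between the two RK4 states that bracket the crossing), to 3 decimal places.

t=0.000: state=(1.270)
step 1 (dt=0.02): k1=(1.184), k2=(1.193), k3=(1.193), k4=(1.202); state += dt/6·(k1+2k2+2k3+k4)
t=0.020: state=(1.294)
t=0.040: state=(1.318)
t=0.060: state=(1.343)
continuing one RK4 step at a time; state shown every 10 steps (Δt=0.2):
t=0.200: state=(1.525)
t=0.400: state=(1.819)
t=0.600: state=(2.151)
t=0.800: state=(2.520)
t=1.000: state=(2.923)
t=1.060: state=(3.050)
next step: t=1.080: state=(3.093) — x has crossed 3.09
linear interpolation between t=1.060 (3.04983) and t=1.080 (3.09254) → t≈1.079

t = 1.079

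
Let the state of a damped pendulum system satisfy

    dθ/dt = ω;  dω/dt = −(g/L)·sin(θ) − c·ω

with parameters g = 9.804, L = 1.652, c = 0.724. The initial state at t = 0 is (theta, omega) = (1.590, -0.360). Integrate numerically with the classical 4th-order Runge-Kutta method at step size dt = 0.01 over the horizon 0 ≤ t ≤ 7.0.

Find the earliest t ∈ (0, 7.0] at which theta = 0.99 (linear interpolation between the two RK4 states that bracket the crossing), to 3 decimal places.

t=0.000: state=(1.590, -0.360)
step 1 (dt=0.01): k1=(-0.360, -5.673), k2=(-0.388, -5.653), k3=(-0.388, -5.653), k4=(-0.417, -5.632); state += dt/6·(k1+2k2+2k3+k4)
t=0.010: state=(1.586, -0.417)
t=0.020: state=(1.582, -0.473)
t=0.030: state=(1.577, -0.528)
continuing one RK4 step at a time; state shown every 25 steps (Δt=0.25):
t=0.250: state=(1.333, -1.649)
t=0.420: state=(0.992, -2.327)
next step: t=0.430: state=(0.969, -2.359) — theta has crossed 0.99
linear interpolation between t=0.420 (0.99229) and t=0.430 (0.96886) → t≈0.421

t = 0.421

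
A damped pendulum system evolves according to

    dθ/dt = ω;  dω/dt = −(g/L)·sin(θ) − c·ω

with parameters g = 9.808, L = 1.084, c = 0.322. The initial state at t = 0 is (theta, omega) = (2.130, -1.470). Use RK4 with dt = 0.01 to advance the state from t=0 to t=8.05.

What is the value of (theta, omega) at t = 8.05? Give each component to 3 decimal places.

(theta, omega) = (-0.515, 0.422)

t=0.000: state=(2.130, -1.470)
step 1 (dt=0.01): k1=(-1.470, -7.196), k2=(-1.506, -7.220), k3=(-1.506, -7.221), k4=(-1.542, -7.245); state += dt/6·(k1+2k2+2k3+k4)
t=0.010: state=(2.115, -1.542)
t=0.020: state=(2.099, -1.615)
t=0.030: state=(2.083, -1.688)
continuing one RK4 step at a time; state shown every 50 steps (Δt=0.5):
t=0.500: state=(0.458, -4.902)
t=1.000: state=(-1.507, -1.918)
t=1.500: state=(-1.325, 2.523)
t=2.000: state=(0.521, 3.632)
t=2.500: state=(1.338, -0.559)
t=3.000: state=(0.165, -3.459)
t=3.500: state=(-1.071, -0.766)
t=4.000: state=(-0.510, 2.641)
t=4.500: state=(0.753, 1.509)
t=5.000: state=(0.639, -1.808)
t=5.500: state=(-0.473, -1.801)
t=6.000: state=(-0.651, 1.119)
t=6.500: state=(0.256, 1.811)
t=7.000: state=(0.604, -0.589)
t=7.500: state=(-0.099, -1.669)
t=8.000: state=(-0.531, 0.200)
t=8.050: state=(-0.515, 0.422)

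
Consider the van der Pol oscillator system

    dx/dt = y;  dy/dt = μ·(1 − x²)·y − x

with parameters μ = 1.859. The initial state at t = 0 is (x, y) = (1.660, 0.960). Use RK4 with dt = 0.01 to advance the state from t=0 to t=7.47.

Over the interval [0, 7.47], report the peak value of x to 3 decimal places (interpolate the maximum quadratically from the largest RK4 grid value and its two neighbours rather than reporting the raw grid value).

t=0.000: state=(1.660, 0.960)
step 1 (dt=0.01): k1=(0.960, -4.793), k2=(0.936, -4.747), k3=(0.936, -4.747), k4=(0.913, -4.700); state += dt/6·(k1+2k2+2k3+k4)
t=0.010: state=(1.669, 0.913)
t=0.020: state=(1.678, 0.866)
t=0.030: state=(1.687, 0.820)
continuing one RK4 step at a time; state shown every 25 steps (Δt=0.25):
t=0.250: state=(1.778, 0.097)
t=0.500: state=(1.752, -0.246)
t=0.750: state=(1.672, -0.384)
t=1.000: state=(1.565, -0.467)
t=1.250: state=(1.438, -0.548)
t=1.500: state=(1.289, -0.650)
t=1.750: state=(1.109, -0.803)
t=2.000: state=(0.879, -1.057)
t=2.250: state=(0.564, -1.516)
t=2.500: state=(0.088, -2.376)
t=2.750: state=(-0.655, -3.517)
t=3.000: state=(-1.516, -2.858)
t=3.250: state=(-1.953, -0.767)
t=3.500: state=(-2.016, 0.079)
t=3.750: state=(-1.964, 0.291)
t=4.000: state=(-1.882, 0.359)
t=4.250: state=(-1.787, 0.400)
t=4.500: state=(-1.682, 0.441)
t=4.750: state=(-1.566, 0.493)
t=5.000: state=(-1.434, 0.562)
t=5.250: state=(-1.282, 0.663)
t=5.500: state=(-1.098, 0.818)
t=5.750: state=(-0.864, 1.079)
t=6.000: state=(-0.541, 1.556)
t=6.250: state=(-0.051, 2.447)
t=6.500: state=(0.709, 3.563)
t=6.750: state=(1.559, 2.728)
t=7.000: state=(1.965, 0.678)
t=7.250: state=(2.016, -0.102)
t=7.470: state=(1.969, -0.285)
largest grid value and its neighbours: x(7.180)=2.01871, x(7.190)=2.01882, x(7.200)=2.01873
parabola through these three points peaks at t≈7.190 with x≈2.01882

max x = 2.019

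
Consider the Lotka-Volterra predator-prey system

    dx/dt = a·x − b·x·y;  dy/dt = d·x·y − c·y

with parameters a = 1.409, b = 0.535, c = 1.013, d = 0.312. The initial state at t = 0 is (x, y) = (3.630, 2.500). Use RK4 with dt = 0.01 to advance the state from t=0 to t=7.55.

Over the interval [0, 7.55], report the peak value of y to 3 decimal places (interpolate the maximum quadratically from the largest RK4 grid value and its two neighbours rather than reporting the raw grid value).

max y = 2.932

t=0.000: state=(3.630, 2.500)
step 1 (dt=0.01): k1=(0.260, 0.299), k2=(0.257, 0.300), k3=(0.257, 0.300), k4=(0.254, 0.301); state += dt/6·(k1+2k2+2k3+k4)
t=0.010: state=(3.633, 2.503)
t=0.020: state=(3.635, 2.506)
t=0.030: state=(3.638, 2.509)
continuing one RK4 step at a time; state shown every 25 steps (Δt=0.25):
t=0.250: state=(3.676, 2.581)
t=0.500: state=(3.680, 2.670)
t=0.750: state=(3.640, 2.758)
t=1.000: state=(3.561, 2.836)
t=1.250: state=(3.451, 2.895)
t=1.500: state=(3.325, 2.927)
t=1.750: state=(3.195, 2.930)
t=2.000: state=(3.075, 2.904)
t=2.250: state=(2.975, 2.854)
t=2.500: state=(2.902, 2.786)
t=2.750: state=(2.858, 2.706)
t=3.000: state=(2.846, 2.624)
t=3.250: state=(2.865, 2.545)
t=3.500: state=(2.914, 2.474)
t=3.750: state=(2.988, 2.417)
t=4.000: state=(3.085, 2.378)
t=4.250: state=(3.197, 2.358)
t=4.500: state=(3.318, 2.360)
t=4.750: state=(3.437, 2.384)
t=5.000: state=(3.543, 2.430)
t=5.250: state=(3.626, 2.495)
t=5.500: state=(3.674, 2.576)
t=5.750: state=(3.681, 2.665)
t=6.000: state=(3.644, 2.753)
t=6.250: state=(3.567, 2.832)
t=6.500: state=(3.459, 2.892)
t=6.750: state=(3.333, 2.926)
t=7.000: state=(3.203, 2.930)
t=7.250: state=(3.082, 2.906)
t=7.500: state=(2.981, 2.858)
t=7.550: state=(2.963, 2.845)
largest grid value and its neighbours: y(1.640)=2.93219, y(1.650)=2.93221, y(1.660)=2.93218
parabola through these three points peaks at t≈1.649 with y≈2.93221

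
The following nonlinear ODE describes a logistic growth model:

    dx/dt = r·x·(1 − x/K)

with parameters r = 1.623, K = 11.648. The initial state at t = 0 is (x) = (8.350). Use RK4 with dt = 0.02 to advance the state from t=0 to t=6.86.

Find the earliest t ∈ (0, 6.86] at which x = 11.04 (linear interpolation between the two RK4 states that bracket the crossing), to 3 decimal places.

t=0.000: state=(8.350)
step 1 (dt=0.02): k1=(3.837), k2=(3.810), k3=(3.810), k4=(3.783); state += dt/6·(k1+2k2+2k3+k4)
t=0.020: state=(8.426)
t=0.040: state=(8.501)
t=0.060: state=(8.575)
continuing one RK4 step at a time; state shown every 25 steps (Δt=0.5):
t=0.500: state=(9.909)
t=1.000: state=(10.806)
t=1.200: state=(11.027)
next step: t=1.220: state=(11.046) — x has crossed 11.04
linear interpolation between t=1.200 (11.02687) and t=1.220 (11.04568) → t≈1.214

t = 1.214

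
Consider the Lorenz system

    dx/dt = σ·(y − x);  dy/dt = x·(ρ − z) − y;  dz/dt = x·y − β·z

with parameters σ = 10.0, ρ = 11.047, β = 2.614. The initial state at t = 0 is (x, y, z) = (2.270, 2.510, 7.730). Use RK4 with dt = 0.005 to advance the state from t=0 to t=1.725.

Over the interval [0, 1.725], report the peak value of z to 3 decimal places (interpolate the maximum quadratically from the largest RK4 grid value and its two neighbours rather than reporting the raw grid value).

t=0.000: state=(2.270, 2.510, 7.730)
step 1 (dt=0.005): k1=(2.400, 5.020, -14.509), k2=(2.465, 5.109, -14.370), k3=(2.466, 5.109, -14.370), k4=(2.532, 5.199, -14.231); state += dt/6·(k1+2k2+2k3+k4)
t=0.005: state=(2.282, 2.536, 7.658)
t=0.010: state=(2.295, 2.562, 7.588)
t=0.015: state=(2.309, 2.589, 7.519)
continuing one RK4 step at a time; state shown every 20 steps (Δt=0.1):
t=0.100: state=(2.654, 3.194, 6.564)
t=0.200: state=(3.367, 4.260, 6.040)
t=0.300: state=(4.437, 5.671, 6.368)
t=0.400: state=(5.753, 7.078, 7.813)
t=0.500: state=(6.865, 7.628, 10.220)
t=0.600: state=(7.064, 6.657, 12.371)
t=0.700: state=(6.166, 4.914, 12.910)
t=0.800: state=(4.872, 3.666, 11.976)
t=0.900: state=(3.911, 3.226, 10.510)
t=1.000: state=(3.501, 3.352, 9.138)
t=1.100: state=(3.574, 3.851, 8.142)
t=1.200: state=(4.024, 4.632, 7.682)
t=1.300: state=(4.752, 5.571, 7.896)
t=1.400: state=(5.586, 6.380, 8.834)
t=1.500: state=(6.217, 6.621, 10.242)
t=1.600: state=(6.309, 6.077, 11.442)
t=1.700: state=(5.813, 5.117, 11.806)
t=1.725: state=(5.633, 4.887, 11.751)
largest grid value and its neighbours: z(0.675)=12.94552, z(0.680)=12.94674, z(0.685)=12.94367
parabola through these three points peaks at t≈0.679 with z≈12.94684

max z = 12.947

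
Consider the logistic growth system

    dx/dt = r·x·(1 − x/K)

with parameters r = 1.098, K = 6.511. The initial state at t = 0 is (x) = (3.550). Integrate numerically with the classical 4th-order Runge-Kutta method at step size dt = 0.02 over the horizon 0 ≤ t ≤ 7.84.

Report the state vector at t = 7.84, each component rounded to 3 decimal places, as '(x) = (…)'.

t=0.000: state=(3.550)
step 1 (dt=0.02): k1=(1.773), k2=(1.771), k3=(1.771), k4=(1.769); state += dt/6·(k1+2k2+2k3+k4)
t=0.020: state=(3.585)
t=0.040: state=(3.621)
t=0.060: state=(3.656)
continuing one RK4 step at a time; state shown every 25 steps (Δt=0.5):
t=0.500: state=(4.394)
t=1.000: state=(5.094)
t=1.500: state=(5.610)
t=2.000: state=(5.958)
t=2.500: state=(6.180)
t=3.000: state=(6.316)
t=3.500: state=(6.397)
t=4.000: state=(6.444)
t=4.500: state=(6.472)
t=5.000: state=(6.489)
t=5.500: state=(6.498)
t=6.000: state=(6.504)
t=6.500: state=(6.507)
t=7.000: state=(6.509)
t=7.500: state=(6.510)
t=7.840: state=(6.510)

(x) = (6.510)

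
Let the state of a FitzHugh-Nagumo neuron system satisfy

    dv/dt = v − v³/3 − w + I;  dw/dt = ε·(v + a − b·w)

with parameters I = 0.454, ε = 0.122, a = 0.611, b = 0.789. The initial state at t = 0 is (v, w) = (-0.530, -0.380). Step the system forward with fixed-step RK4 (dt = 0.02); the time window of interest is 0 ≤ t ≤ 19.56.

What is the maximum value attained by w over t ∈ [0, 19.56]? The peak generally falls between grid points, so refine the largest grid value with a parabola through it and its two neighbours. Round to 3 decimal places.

t=0.000: state=(-0.530, -0.380)
step 1 (dt=0.02): k1=(0.354, 0.046), k2=(0.356, 0.047), k3=(0.356, 0.047), k4=(0.358, 0.047); state += dt/6·(k1+2k2+2k3+k4)
t=0.020: state=(-0.523, -0.379)
t=0.040: state=(-0.516, -0.378)
t=0.060: state=(-0.508, -0.377)
continuing one RK4 step at a time; state shown every 50 steps (Δt=1):
t=1.000: state=(-0.016, -0.309)
t=2.000: state=(1.068, -0.153)
t=3.000: state=(1.805, 0.111)
t=4.000: state=(1.805, 0.384)
t=5.000: state=(1.702, 0.624)
t=6.000: state=(1.586, 0.829)
t=7.000: state=(1.463, 1.002)
t=8.000: state=(1.328, 1.143)
t=9.000: state=(1.175, 1.255)
t=10.000: state=(0.987, 1.337)
t=11.000: state=(0.721, 1.385)
t=12.000: state=(0.239, 1.388)
t=13.000: state=(-0.874, 1.302)
t=14.000: state=(-1.876, 1.079)
t=15.000: state=(-1.920, 0.828)
t=16.000: state=(-1.840, 0.604)
t=17.000: state=(-1.753, 0.411)
t=18.000: state=(-1.667, 0.245)
t=19.000: state=(-1.581, 0.105)
t=19.560: state=(-1.533, 0.037)
largest grid value and its neighbours: w(11.560)=1.39416, w(11.580)=1.39416, w(11.600)=1.39414
parabola through these three points peaks at t≈11.573 with w≈1.39417

max w = 1.394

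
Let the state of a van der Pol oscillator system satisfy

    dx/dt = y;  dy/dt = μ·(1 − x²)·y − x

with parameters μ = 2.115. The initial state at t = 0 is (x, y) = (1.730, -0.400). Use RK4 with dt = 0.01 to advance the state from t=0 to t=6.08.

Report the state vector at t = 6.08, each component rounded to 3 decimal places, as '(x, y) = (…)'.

(x, y) = (0.700, 3.844)

t=0.000: state=(1.730, -0.400)
step 1 (dt=0.01): k1=(-0.400, -0.044), k2=(-0.400, -0.047), k3=(-0.400, -0.047), k4=(-0.400, -0.050); state += dt/6·(k1+2k2+2k3+k4)
t=0.010: state=(1.726, -0.400)
t=0.020: state=(1.722, -0.401)
t=0.030: state=(1.718, -0.402)
continuing one RK4 step at a time; state shown every 20 steps (Δt=0.2):
t=0.200: state=(1.648, -0.418)
t=0.400: state=(1.562, -0.450)
t=0.600: state=(1.468, -0.495)
t=0.800: state=(1.363, -0.556)
t=1.000: state=(1.244, -0.641)
t=1.200: state=(1.104, -0.764)
t=1.400: state=(0.934, -0.954)
t=1.600: state=(0.714, -1.266)
t=1.800: state=(0.412, -1.813)
t=2.000: state=(-0.038, -2.755)
t=2.200: state=(-0.705, -3.849)
t=2.400: state=(-1.462, -3.274)
t=2.600: state=(-1.905, -1.196)
t=2.800: state=(-2.018, -0.123)
t=3.000: state=(-2.004, 0.193)
t=3.200: state=(-1.955, 0.284)
t=3.400: state=(-1.894, 0.321)
t=3.600: state=(-1.827, 0.346)
t=3.800: state=(-1.756, 0.370)
t=4.000: state=(-1.679, 0.397)
t=4.200: state=(-1.596, 0.431)
t=4.400: state=(-1.506, 0.473)
t=4.600: state=(-1.406, 0.528)
t=4.800: state=(-1.294, 0.602)
t=5.000: state=(-1.163, 0.707)
t=5.200: state=(-1.007, 0.865)
t=5.400: state=(-0.811, 1.119)
t=5.600: state=(-0.548, 1.552)
t=5.800: state=(-0.168, 2.317)
t=6.000: state=(0.407, 3.462)
t=6.080: state=(0.700, 3.844)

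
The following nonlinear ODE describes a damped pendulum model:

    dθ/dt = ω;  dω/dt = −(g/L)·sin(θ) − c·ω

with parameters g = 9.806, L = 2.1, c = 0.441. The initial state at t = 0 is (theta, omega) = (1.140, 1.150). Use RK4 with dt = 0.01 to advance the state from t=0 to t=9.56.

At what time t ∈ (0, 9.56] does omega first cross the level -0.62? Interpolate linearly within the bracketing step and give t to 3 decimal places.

t=0.000: state=(1.140, 1.150)
step 1 (dt=0.01): k1=(1.150, -4.750), k2=(1.126, -4.751), k3=(1.126, -4.750), k4=(1.102, -4.751); state += dt/6·(k1+2k2+2k3+k4)
t=0.010: state=(1.151, 1.102)
t=0.020: state=(1.162, 1.055)
t=0.030: state=(1.172, 1.007)
t=0.390: state=(1.236, -0.617)
next step: t=0.400: state=(1.230, -0.658) — omega has crossed -0.62
linear interpolation between t=0.390 (-0.61679) and t=0.400 (-0.65803) → t≈0.391

t = 0.391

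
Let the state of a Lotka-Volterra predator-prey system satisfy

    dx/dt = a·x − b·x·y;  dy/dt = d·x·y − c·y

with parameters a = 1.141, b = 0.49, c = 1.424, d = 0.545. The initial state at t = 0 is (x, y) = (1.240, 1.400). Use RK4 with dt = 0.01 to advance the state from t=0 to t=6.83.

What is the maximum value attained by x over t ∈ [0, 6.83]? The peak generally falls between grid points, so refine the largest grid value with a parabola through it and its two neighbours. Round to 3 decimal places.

t=0.000: state=(1.240, 1.400)
step 1 (dt=0.01): k1=(0.564, -1.047), k2=(0.569, -1.041), k3=(0.569, -1.041), k4=(0.573, -1.035); state += dt/6·(k1+2k2+2k3+k4)
t=0.010: state=(1.246, 1.390)
t=0.020: state=(1.251, 1.379)
t=0.030: state=(1.257, 1.369)
continuing one RK4 step at a time; state shown every 25 steps (Δt=0.25):
t=0.250: state=(1.410, 1.174)
t=0.500: state=(1.641, 1.011)
t=0.750: state=(1.942, 0.904)
t=1.000: state=(2.322, 0.846)
t=1.250: state=(2.788, 0.838)
t=1.500: state=(3.338, 0.890)
t=1.750: state=(3.952, 1.024)
t=2.000: state=(4.571, 1.283)
t=2.250: state=(5.066, 1.737)
t=2.500: state=(5.225, 2.465)
t=2.750: state=(4.846, 3.452)
t=3.000: state=(3.969, 4.426)
t=3.250: state=(2.952, 4.964)
t=3.500: state=(2.134, 4.901)
t=3.750: state=(1.599, 4.414)
t=4.000: state=(1.289, 3.756)
t=4.250: state=(1.127, 3.098)
t=4.500: state=(1.064, 2.517)
t=4.750: state=(1.072, 2.038)
t=5.000: state=(1.138, 1.658)
t=5.250: state=(1.259, 1.367)
t=5.500: state=(1.436, 1.150)
t=5.750: state=(1.676, 0.995)
t=6.000: state=(1.987, 0.893)
t=6.250: state=(2.377, 0.842)
t=6.500: state=(2.854, 0.841)
t=6.750: state=(3.414, 0.902)
t=6.830: state=(3.608, 0.938)
largest grid value and its neighbours: x(2.450)=5.23153, x(2.460)=5.23196, x(2.470)=5.23153
parabola through these three points peaks at t≈2.460 with x≈5.23196

max x = 5.232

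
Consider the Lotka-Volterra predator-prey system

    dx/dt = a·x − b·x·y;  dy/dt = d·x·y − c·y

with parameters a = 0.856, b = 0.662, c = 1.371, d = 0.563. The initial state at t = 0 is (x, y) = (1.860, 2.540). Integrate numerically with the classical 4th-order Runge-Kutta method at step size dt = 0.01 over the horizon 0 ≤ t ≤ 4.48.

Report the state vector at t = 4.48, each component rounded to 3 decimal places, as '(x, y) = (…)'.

(x, y) = (4.308, 1.028)

t=0.000: state=(1.860, 2.540)
step 1 (dt=0.01): k1=(-1.535, -0.823), k2=(-1.524, -0.832), k3=(-1.524, -0.832), k4=(-1.513, -0.842); state += dt/6·(k1+2k2+2k3+k4)
t=0.010: state=(1.845, 2.532)
t=0.020: state=(1.830, 2.523)
t=0.030: state=(1.815, 2.514)
continuing one RK4 step at a time; state shown every 20 steps (Δt=0.2):
t=0.200: state=(1.597, 2.344)
t=0.400: state=(1.411, 2.109)
t=0.600: state=(1.287, 1.865)
t=0.800: state=(1.212, 1.631)
t=1.000: state=(1.175, 1.418)
t=1.200: state=(1.171, 1.230)
t=1.400: state=(1.194, 1.068)
t=1.600: state=(1.242, 0.931)
t=1.800: state=(1.313, 0.817)
t=2.000: state=(1.407, 0.724)
t=2.200: state=(1.525, 0.649)
t=2.400: state=(1.668, 0.590)
t=2.600: state=(1.836, 0.546)
t=2.800: state=(2.031, 0.516)
t=3.000: state=(2.254, 0.499)
t=3.200: state=(2.505, 0.496)
t=3.400: state=(2.782, 0.508)
t=3.600: state=(3.082, 0.537)
t=3.800: state=(3.396, 0.588)
t=4.000: state=(3.710, 0.666)
t=4.200: state=(4.002, 0.782)
t=4.400: state=(4.238, 0.946)
t=4.480: state=(4.308, 1.028)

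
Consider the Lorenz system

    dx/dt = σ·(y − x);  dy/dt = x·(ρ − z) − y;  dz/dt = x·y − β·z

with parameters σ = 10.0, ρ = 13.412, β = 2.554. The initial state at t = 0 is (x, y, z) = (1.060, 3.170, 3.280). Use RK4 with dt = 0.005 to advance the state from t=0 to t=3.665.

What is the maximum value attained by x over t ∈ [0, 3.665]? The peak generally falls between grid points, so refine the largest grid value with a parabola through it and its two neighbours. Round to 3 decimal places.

t=0.000: state=(1.060, 3.170, 3.280)
step 1 (dt=0.005): k1=(21.100, 7.570, -5.017), k2=(20.762, 8.099, -4.797), k3=(20.783, 8.089, -4.799), k4=(20.465, 8.610, -4.579); state += dt/6·(k1+2k2+2k3+k4)
t=0.005: state=(1.164, 3.210, 3.256)
t=0.010: state=(1.265, 3.256, 3.234)
t=0.015: state=(1.363, 3.307, 3.215)
continuing one RK4 step at a time; state shown every 40 steps (Δt=0.2):
t=0.200: state=(5.226, 7.988, 4.860)
t=0.400: state=(10.048, 10.061, 16.817)
t=0.600: state=(4.508, 1.441, 16.270)
t=0.800: state=(1.485, 1.135, 10.153)
t=1.000: state=(1.816, 2.406, 6.507)
t=1.200: state=(4.058, 5.829, 5.785)
t=1.400: state=(8.382, 10.102, 12.285)
t=1.600: state=(6.860, 4.184, 17.227)
t=1.800: state=(2.919, 2.047, 12.152)
t=2.000: state=(2.756, 3.294, 8.343)
t=2.200: state=(4.901, 6.494, 7.946)
t=2.400: state=(7.971, 8.706, 13.474)
t=2.600: state=(6.169, 4.288, 15.731)
t=2.800: state=(3.567, 3.061, 11.787)
t=3.000: state=(3.865, 4.571, 9.142)
t=3.200: state=(6.046, 7.332, 10.264)
t=3.400: state=(7.366, 6.988, 14.595)
t=3.600: state=(5.238, 4.079, 14.044)
t=3.665: state=(4.591, 3.779, 13.037)
largest grid value and its neighbours: x(0.395)=10.04198, x(0.400)=10.04817, x(0.405)=10.04326
parabola through these three points peaks at t≈0.400 with x≈10.04819

max x = 10.048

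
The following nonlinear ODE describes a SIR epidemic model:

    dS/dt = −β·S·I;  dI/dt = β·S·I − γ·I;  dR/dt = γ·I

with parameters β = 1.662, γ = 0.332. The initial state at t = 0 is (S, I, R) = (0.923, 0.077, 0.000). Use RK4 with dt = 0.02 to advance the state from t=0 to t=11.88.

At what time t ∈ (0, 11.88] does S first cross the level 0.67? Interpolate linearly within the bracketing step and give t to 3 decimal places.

t = 1.212

t=0.000: state=(0.923, 0.077, 0.000)
step 1 (dt=0.02): k1=(-0.118, 0.093, 0.026), k2=(-0.119, 0.094, 0.026), k3=(-0.119, 0.094, 0.026), k4=(-0.121, 0.094, 0.026); state += dt/6·(k1+2k2+2k3+k4)
t=0.020: state=(0.921, 0.079, 0.001)
t=0.040: state=(0.918, 0.081, 0.001)
t=0.060: state=(0.916, 0.083, 0.002)
continuing one RK4 step at a time; state shown every 25 steps (Δt=0.5):
t=0.500: state=(0.846, 0.136, 0.017)
t=1.000: state=(0.730, 0.223, 0.047)
t=1.200: state=(0.673, 0.264, 0.063)
next step: t=1.220: state=(0.668, 0.268, 0.065) — S has crossed 0.67
linear interpolation between t=1.200 (0.67348) and t=1.220 (0.66756) → t≈1.212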